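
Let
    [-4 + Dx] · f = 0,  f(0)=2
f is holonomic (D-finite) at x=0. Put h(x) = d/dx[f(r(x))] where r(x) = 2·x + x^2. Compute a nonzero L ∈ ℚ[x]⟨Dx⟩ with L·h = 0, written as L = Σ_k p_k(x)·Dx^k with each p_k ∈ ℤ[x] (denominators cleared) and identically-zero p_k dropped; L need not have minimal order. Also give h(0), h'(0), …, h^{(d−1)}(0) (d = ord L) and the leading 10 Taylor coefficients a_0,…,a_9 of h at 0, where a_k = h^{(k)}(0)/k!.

L = (9 + 16·x + 8·x^2) + (-1 - x)·Dx  (order 1).
h: a_k = 16, 144, 704, 7360/3, 6784, 236416/15, 1434112/45, 6030848/105, 5913088/63, 399356416/2835, …
ICs: h(0) = 16.

f: a_k = 2, 8, 16, 64/3, 64/3, 256/15, 512/45, 2048/315, 1024/315, 4096/2835, …
f∘r: x↦r, Dx↦Dx/r' in L_f ⇒ L₀.
h=h₀': d/dx-closure on L₀ ⇒ L.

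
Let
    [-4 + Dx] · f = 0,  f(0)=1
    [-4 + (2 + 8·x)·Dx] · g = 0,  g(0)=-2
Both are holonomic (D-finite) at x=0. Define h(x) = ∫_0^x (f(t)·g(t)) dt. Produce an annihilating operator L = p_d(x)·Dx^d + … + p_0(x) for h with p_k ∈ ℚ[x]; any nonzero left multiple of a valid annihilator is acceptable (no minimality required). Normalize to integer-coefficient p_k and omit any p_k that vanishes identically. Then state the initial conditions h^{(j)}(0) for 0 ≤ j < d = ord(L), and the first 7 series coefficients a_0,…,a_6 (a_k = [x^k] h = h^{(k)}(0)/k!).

f: a_k = 1, 4, 8, 32/3, 32/3, 128/15, 256/45, …
g: a_k = -2, -4, 4, -8, 20, -56, 168, …
L₀ := L_f ⊗_s L_g (sym. prod.), ord ≤ 1.
h=∫₀ˣh₀: take L = L₀·Dx.
L = (-6 - 16·x)·Dx + (1 + 4·x)·Dx^2  (order 2).
h: a_k = 0, -2, -6, -28/3, -34/3, -44/5, -428/45, …
ICs: h(0) = 0, h′(0) = -2.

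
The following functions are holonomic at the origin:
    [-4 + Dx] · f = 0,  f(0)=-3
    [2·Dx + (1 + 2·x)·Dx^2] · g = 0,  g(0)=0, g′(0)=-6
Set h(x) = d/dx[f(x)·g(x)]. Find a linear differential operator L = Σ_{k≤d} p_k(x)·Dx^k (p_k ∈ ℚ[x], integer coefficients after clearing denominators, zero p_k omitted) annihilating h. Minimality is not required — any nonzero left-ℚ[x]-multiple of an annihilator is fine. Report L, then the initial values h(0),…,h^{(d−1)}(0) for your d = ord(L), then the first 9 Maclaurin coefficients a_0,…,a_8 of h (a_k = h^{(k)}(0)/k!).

f: a_k = -3, -12, -24, -32, -32, -128/5, -256/15, -1024/105, -512/105, …
g: a_k = 0, -6, 6, -8, 12, -96/5, 32, -384/7, 96, …
Sym-product of L_f,L_g gives L₀ (≤ ord 2).
h₀' ⇒ L via d/dx closure of L₀.
L = (16 + 64·x + 128·x^2) + (-8 - 40·x - 64·x^2)·Dx + (1 + 6·x + 8·x^2)·Dx^2  (order 2).
h: a_k = 18, 108, 288, 432, 528, 384, 2176/5, -256/5, 4224/7, …
ICs: h(0) = 18, h′(0) = 108.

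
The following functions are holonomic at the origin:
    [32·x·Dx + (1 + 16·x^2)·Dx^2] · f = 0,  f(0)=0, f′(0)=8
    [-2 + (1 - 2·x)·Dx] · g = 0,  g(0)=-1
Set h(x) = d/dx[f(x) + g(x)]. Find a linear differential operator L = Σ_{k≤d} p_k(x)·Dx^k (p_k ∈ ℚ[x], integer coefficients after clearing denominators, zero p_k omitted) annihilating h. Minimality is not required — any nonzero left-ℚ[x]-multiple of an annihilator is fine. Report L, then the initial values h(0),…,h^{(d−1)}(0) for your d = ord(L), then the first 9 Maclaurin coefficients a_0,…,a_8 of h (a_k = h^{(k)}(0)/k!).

f: a_k = 0, 8, 0, -128/3, 0, 2048/5, 0, -32768/7, 0, …
g: a_k = -1, -2, -4, -8, -16, -32, -64, -128, -256, …
Sum ⇒ L₀ = lclm(L_f,L_g) in ℚ(x)⟨Dx⟩.
Differentiate: ansatz ord ≤ ord L₀ ⇒ L.
L = (32 - 256·x - 1536·x^2) + (-14 + 32·x + 160·x^2 - 1536·x^3)·Dx + (1 + 6·x + 96·x^3 - 256·x^4)·Dx^2  (order 2).
h: a_k = 6, -8, -152, -64, 1888, -384, -33664, -2048, 519680, …
ICs: h(0) = 6, h′(0) = -8.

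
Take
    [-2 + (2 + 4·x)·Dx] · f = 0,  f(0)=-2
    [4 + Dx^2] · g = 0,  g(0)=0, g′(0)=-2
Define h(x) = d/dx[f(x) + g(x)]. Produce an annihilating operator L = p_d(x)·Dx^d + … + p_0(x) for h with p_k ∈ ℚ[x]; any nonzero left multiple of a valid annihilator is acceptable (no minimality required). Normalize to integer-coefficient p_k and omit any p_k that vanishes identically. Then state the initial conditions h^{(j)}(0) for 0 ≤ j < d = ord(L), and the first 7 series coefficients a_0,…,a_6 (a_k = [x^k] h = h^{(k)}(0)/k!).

L = (-76 - 64·x - 64·x^2) + (-28 - 120·x - 192·x^2 - 128·x^3)·Dx + (-19 - 16·x - 16·x^2)·Dx^2 + (-7 - 30·x - 48·x^2 - 32·x^3)·Dx^3  (order 3).
h: a_k = -4, 2, 1, 5, -121/12, 63/4, -10331/360, …
ICs: h(0) = -4, h′(0) = 2, h′′(0) = 2.

f: a_k = -2, -2, 1, -1, 5/4, -7/4, 21/8, …
g: a_k = 0, -2, 0, 4/3, 0, -4/15, 0, …
Weyl lclm of L_f,L_g ⇒ L₀ (ord ≤ 3).
h=h₀': d/dx-closure on L₀ ⇒ L.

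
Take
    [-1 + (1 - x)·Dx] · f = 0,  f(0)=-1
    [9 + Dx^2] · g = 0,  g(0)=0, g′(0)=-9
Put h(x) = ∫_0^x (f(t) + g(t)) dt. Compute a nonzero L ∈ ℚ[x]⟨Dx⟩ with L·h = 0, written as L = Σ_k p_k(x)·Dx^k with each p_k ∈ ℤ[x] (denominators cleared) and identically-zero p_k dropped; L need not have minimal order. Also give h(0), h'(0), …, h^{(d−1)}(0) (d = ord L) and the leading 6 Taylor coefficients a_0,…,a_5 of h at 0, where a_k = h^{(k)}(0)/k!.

L = (135 - 162·x + 81·x^2)·Dx + (-99 + 261·x - 243·x^2 + 81·x^3)·Dx^2 + (15 - 18·x + 9·x^2)·Dx^3 + (-11 + 29·x - 27·x^2 + 9·x^3)·Dx^4  (order 4).
h: a_k = 0, -1, -5, -1/3, 25/8, -1/5, …
ICs: h(0) = 0, h′(0) = -1, h′′(0) = -10, h′′′(0) = -2.

f: a_k = -1, -1, -1, -1, -1, -1, …
g: a_k = 0, -9, 0, 27/2, 0, -243/40, …
L₀ := lclm(L_f,L_g); ord L₀ ≤ 1+2.
∫: right-multiply L₀ by Dx.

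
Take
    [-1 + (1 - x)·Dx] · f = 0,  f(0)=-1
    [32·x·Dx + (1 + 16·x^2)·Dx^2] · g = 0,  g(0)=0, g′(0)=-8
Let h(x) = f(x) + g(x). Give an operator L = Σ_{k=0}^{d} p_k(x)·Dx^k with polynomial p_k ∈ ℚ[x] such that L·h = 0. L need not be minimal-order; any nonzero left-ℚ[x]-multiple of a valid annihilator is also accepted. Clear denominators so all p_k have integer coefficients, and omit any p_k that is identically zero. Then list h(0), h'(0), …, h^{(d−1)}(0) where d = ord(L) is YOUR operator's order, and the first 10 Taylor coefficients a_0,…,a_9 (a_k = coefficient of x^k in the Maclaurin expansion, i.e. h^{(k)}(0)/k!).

f: a_k = -1, -1, -1, -1, -1, -1, -1, -1, -1, -1, …
g: a_k = 0, -8, 0, 128/3, 0, -2048/5, 0, 32768/7, 0, -524288/9, …
h₀=f+g: left-lcm gives L₀, ord ≤ 3.
L = (-32 + 128·x + 1536·x^2)·Dx + (19 - 32·x - 656·x^2 + 1536·x^3)·Dx^2 + (-1 - 15·x - 240·x^3 + 256·x^4)·Dx^3  (order 3).
h: a_k = -1, -9, -1, 125/3, -1, -2053/5, -1, 32761/7, -1, -524297/9, …
ICs: h(0) = -1, h′(0) = -9, h′′(0) = -2.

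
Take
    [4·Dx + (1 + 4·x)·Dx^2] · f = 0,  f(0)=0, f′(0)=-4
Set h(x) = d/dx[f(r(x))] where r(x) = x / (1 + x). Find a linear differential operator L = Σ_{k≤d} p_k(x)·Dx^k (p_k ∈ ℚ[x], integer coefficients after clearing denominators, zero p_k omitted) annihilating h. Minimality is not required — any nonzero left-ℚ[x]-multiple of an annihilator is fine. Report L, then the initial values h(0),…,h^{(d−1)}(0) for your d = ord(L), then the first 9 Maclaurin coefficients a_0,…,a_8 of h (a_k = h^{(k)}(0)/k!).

f: a_k = 0, -4, 8, -64/3, 64, -1024/5, 2048/3, -16384/7, 8192, …
L₀ from L_f via x↦r, Dx↦r'^{-1}Dx.
Derive L from L₀ (diff closure).
L = (6 + 10·x) + (1 + 6·x + 5·x^2)·Dx  (order 1).
h: a_k = -4, 24, -124, 624, -3124, 15624, -78124, 390624, -1953124, …
ICs: h(0) = -4.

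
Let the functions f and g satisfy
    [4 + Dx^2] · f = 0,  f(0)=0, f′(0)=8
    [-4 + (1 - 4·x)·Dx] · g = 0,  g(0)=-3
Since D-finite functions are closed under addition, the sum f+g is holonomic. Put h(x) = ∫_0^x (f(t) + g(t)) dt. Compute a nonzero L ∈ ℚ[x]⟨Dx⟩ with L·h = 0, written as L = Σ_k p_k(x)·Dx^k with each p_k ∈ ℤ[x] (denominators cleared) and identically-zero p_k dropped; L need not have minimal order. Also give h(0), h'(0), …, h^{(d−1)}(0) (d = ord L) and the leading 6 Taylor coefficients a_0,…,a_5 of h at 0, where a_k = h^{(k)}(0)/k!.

f: a_k = 0, 8, 0, -16/3, 0, 16/15, …
g: a_k = -3, -12, -48, -192, -768, -3072, …
Weyl lclm of L_f,L_g ⇒ L₀ (ord ≤ 3).
h=∫₀ˣh₀: take L = L₀·Dx.
L = (-400 + 128·x - 256·x^2)·Dx + (36 - 176·x + 192·x^2 - 256·x^3)·Dx^2 + (-100 + 32·x - 64·x^2)·Dx^3 + (9 - 44·x + 48·x^2 - 64·x^3)·Dx^4  (order 4).
h: a_k = 0, -3, -2, -16, -148/3, -768/5, …
ICs: h(0) = 0, h′(0) = -3, h′′(0) = -4, h′′′(0) = -96.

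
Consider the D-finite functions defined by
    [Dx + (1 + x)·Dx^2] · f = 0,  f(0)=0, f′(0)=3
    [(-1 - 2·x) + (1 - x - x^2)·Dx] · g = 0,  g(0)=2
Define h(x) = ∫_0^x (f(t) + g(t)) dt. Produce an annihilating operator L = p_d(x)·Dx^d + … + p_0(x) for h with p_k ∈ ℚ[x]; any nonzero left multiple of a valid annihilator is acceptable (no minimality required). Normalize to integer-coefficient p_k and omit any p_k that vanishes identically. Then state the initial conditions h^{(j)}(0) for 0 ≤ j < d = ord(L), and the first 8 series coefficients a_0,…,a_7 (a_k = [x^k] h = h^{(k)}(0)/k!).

L = (-26 - 70·x - 76·x^2 - 36·x^3 - 12·x^4)·Dx^2 + (-16 - 84·x - 160·x^2 - 144·x^3 - 74·x^4 - 20·x^5)·Dx^3 + (5 + 11·x - x^2 - 23·x^3 - 29·x^4 - 17·x^5 - 4·x^6)·Dx^4  (order 4).
h: a_k = 0, 2, 5/2, 5/6, 7/4, 37/20, 83/30, 51/14, …
ICs: h(0) = 0, h′(0) = 2, h′′(0) = 5, h′′′(0) = 5.

f: a_k = 0, 3, -3/2, 1, -3/4, 3/5, -1/2, 3/7, …
g: a_k = 2, 2, 4, 6, 10, 16, 26, 42, …
Sum ⇒ L₀ = lclm(L_f,L_g) in ℚ(x)⟨Dx⟩.
∫: right-multiply L₀ by Dx.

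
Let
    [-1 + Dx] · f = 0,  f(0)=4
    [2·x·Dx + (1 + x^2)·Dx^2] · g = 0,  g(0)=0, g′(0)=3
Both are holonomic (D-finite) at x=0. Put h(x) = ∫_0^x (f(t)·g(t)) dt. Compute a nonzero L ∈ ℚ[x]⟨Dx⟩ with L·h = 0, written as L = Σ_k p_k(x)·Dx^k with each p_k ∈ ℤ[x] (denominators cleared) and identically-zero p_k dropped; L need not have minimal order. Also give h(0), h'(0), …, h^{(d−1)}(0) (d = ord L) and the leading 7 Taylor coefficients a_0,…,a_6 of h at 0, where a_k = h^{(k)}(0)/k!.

L = (1 - 2·x + x^2)·Dx + (-2 + 2·x - 2·x^2)·Dx^2 + (1 + x^2)·Dx^3  (order 3).
h: a_k = 0, 0, 6, 4, 1/2, -2/5, 3/20, …
ICs: h(0) = 0, h′(0) = 0, h′′(0) = 12.

f: a_k = 4, 4, 2, 2/3, 1/6, 1/30, 1/180, …
g: a_k = 0, 3, 0, -1, 0, 3/5, 0, …
L₀ := L_f ⊗_s L_g (sym. prod.), ord ≤ 2.
h=∫h₀ ⇒ L = L₀·Dx.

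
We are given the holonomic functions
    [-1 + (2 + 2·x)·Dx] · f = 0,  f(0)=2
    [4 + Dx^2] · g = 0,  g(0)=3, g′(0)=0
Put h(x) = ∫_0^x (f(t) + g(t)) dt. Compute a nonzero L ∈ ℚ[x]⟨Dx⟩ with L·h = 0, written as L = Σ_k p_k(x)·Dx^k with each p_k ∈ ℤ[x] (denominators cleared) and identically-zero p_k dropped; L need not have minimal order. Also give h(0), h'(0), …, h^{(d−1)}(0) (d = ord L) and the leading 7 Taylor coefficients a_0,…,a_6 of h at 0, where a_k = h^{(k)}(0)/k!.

L = (-76 - 128·x - 64·x^2)·Dx + (120 + 376·x + 384·x^2 + 128·x^3)·Dx^2 + (-19 - 32·x - 16·x^2)·Dx^3 + (30 + 94·x + 96·x^2 + 32·x^3)·Dx^4  (order 4).
h: a_k = 0, 5, 1/2, -25/12, 1/32, 123/320, 7/768, …
ICs: h(0) = 0, h′(0) = 5, h′′(0) = 1, h′′′(0) = -25/2.

f: a_k = 2, 1, -1/4, 1/8, -5/64, 7/128, -21/512, …
g: a_k = 3, 0, -6, 0, 2, 0, -4/15, …
Weyl lclm of L_f,L_g ⇒ L₀ (ord ≤ 3).
Integrate: L := L₀·Dx.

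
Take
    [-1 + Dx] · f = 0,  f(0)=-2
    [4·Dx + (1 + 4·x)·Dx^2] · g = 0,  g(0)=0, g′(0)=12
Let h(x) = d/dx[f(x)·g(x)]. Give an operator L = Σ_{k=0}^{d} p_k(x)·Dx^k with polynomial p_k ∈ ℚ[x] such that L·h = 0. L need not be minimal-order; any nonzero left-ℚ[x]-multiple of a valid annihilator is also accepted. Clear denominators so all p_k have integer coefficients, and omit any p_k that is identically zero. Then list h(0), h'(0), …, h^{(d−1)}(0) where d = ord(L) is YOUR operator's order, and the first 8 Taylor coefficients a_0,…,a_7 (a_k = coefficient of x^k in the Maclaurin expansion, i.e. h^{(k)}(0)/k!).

f: a_k = -2, -2, -1, -1/3, -1/12, -1/60, -1/360, -1/2520, …
g: a_k = 0, 12, -24, 64, -192, 3072/5, -2048, 49152/7, …
L₀ := L_f ⊗_s L_g (sym. prod.), ord ≤ 2.
h₀' ⇒ L via d/dx closure of L₀.
L = (25 - 24·x + 16·x^2) + (-22 + 32·x - 32·x^2)·Dx + (-3 - 8·x + 16·x^2)·Dx^2  (order 2).
h: a_k = -24, 48, -276, 1104, -4509, 18238, -2205587/30, 4436012/15, …
ICs: h(0) = -24, h′(0) = 48.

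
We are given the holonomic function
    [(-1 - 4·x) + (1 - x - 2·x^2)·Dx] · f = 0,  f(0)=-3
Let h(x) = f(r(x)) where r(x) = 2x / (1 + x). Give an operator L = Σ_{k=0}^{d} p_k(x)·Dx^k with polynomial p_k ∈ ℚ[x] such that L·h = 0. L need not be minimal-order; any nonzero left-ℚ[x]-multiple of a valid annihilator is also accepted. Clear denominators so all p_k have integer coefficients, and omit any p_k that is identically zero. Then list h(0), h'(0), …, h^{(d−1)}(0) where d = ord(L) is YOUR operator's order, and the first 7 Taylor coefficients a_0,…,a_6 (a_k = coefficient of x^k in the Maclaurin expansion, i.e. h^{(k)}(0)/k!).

L = (2 + 18·x) + (-1 - x + 9·x^2 + 9·x^3)·Dx  (order 1).
h: a_k = -3, -6, -30, -54, -270, -486, -2430, …
ICs: h(0) = -3.

f: a_k = -3, -3, -9, -15, -33, -63, -129, …
h₀=f(r): pull back L_f along r ⇒ L₀.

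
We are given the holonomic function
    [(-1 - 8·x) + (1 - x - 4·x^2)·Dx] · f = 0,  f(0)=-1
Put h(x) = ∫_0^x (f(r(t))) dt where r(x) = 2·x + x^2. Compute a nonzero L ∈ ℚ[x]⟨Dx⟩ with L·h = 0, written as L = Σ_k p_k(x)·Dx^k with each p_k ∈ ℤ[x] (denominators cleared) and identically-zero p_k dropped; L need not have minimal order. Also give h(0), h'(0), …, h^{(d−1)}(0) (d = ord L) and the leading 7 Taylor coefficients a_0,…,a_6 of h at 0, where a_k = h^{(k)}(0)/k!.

L = (2 + 34·x + 48·x^2 + 16·x^3)·Dx + (-1 + 2·x + 17·x^2 + 16·x^3 + 4·x^4)·Dx^2  (order 2).
h: a_k = 0, -1, -1, -7, -23, -577/5, -1531/3, …
ICs: h(0) = 0, h′(0) = -1.

f: a_k = -1, -1, -5, -9, -29, -65, -181, …
h₀=f(r): pull back L_f along r ⇒ L₀.
h=∫₀ˣh₀: take L = L₀·Dx.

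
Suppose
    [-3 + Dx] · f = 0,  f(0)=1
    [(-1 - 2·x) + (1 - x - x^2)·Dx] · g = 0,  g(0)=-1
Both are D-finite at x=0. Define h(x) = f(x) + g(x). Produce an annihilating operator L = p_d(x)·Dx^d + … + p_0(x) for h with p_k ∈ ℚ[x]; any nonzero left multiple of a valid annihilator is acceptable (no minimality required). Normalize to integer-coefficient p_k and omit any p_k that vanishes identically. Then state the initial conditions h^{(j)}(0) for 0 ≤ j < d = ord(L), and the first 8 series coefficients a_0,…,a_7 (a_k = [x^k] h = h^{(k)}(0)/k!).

f: a_k = 1, 3, 9/2, 9/2, 27/8, 81/40, 81/80, 243/560, …
g: a_k = -1, -1, -2, -3, -5, -8, -13, -21, …
L₀ := lclm(L_f,L_g); ord L₀ ≤ 1+1.
L = (3 + 9·x + 45·x^2 + 18·x^3) + (5 - 24·x - 15·x^2 + 18·x^3 + 9·x^4)·Dx + (-2 + 7·x - 8·x^3 - 3·x^4)·Dx^2  (order 2).
h: a_k = 0, 2, 5/2, 3/2, -13/8, -239/40, -959/80, -11517/560, …
ICs: h(0) = 0, h′(0) = 2.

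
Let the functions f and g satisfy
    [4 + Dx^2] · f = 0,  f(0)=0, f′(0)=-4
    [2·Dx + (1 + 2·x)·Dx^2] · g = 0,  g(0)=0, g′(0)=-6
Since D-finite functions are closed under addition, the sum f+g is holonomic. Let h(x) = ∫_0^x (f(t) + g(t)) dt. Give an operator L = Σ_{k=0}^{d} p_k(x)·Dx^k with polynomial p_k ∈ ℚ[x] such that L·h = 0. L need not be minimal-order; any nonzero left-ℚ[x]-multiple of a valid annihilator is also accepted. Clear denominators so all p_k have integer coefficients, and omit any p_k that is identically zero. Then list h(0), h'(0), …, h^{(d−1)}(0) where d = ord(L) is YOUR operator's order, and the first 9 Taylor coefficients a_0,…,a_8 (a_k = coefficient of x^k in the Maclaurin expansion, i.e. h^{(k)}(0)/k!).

L = (56 + 32·x + 32·x^2)·Dx^2 + (12 + 40·x + 48·x^2 + 32·x^3)·Dx^3 + (14 + 8·x + 8·x^2)·Dx^4 + (3 + 10·x + 12·x^2 + 8·x^3)·Dx^5  (order 5).
h: a_k = 0, 0, -5, 2, -4/3, 12/5, -148/45, 32/7, -2158/315, …
ICs: h(0) = 0, h′(0) = 0, h′′(0) = -10, h′′′(0) = 12, h′′′′(0) = -32.

f: a_k = 0, -4, 0, 8/3, 0, -8/15, 0, 16/315, 0, …
g: a_k = 0, -6, 6, -8, 12, -96/5, 32, -384/7, 96, …
h₀=f+g: left-lcm gives L₀, ord ≤ 4.
Integrate: L := L₀·Dx.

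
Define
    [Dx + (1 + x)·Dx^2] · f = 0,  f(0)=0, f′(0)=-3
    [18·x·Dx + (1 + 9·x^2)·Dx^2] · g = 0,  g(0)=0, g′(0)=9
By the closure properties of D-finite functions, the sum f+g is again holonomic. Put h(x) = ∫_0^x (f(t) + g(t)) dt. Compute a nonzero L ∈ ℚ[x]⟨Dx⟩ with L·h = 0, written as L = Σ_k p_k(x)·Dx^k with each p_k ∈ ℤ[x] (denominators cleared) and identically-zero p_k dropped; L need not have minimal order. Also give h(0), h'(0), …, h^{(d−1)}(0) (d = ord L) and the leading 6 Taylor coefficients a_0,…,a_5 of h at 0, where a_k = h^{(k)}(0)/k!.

L = (-18 - 54·x + 486·x^2 + 162·x^3)·Dx^2 + (-20 - 36·x + 432·x^2 + 972·x^3 + 324·x^4)·Dx^3 + (-1 + 17·x + 18·x^2 + 162·x^3 + 243·x^4 + 81·x^5)·Dx^4  (order 4).
h: a_k = 0, 0, 3, 1/2, -7, 3/20, …
ICs: h(0) = 0, h′(0) = 0, h′′(0) = 6, h′′′(0) = 3.

f: a_k = 0, -3, 3/2, -1, 3/4, -3/5, …
g: a_k = 0, 9, 0, -27, 0, 729/5, …
L₀ := lclm(L_f,L_g); ord L₀ ≤ 2+2.
h=∫h₀ ⇒ L = L₀·Dx.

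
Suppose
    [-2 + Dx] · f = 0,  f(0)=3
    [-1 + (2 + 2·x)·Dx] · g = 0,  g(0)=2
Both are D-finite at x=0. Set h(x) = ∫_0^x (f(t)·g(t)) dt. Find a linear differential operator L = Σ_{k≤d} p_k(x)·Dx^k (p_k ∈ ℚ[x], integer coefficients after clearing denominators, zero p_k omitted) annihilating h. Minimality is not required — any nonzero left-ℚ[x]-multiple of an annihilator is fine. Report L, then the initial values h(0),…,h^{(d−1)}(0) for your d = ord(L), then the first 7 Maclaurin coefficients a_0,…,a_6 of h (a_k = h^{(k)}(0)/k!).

L = (-5 - 4·x)·Dx + (2 + 2·x)·Dx^2  (order 2).
h: a_k = 0, 6, 15/2, 23/4, 103/32, 449/320, 1949/3840, …
ICs: h(0) = 0, h′(0) = 6.

f: a_k = 3, 6, 6, 4, 2, 4/5, 4/15, …
g: a_k = 2, 1, -1/4, 1/8, -5/64, 7/128, -21/512, …
f·g: L₀ = L_f ⊗_s L_g, ord ≤ 1·1.
Integrate: L := L₀·Dx.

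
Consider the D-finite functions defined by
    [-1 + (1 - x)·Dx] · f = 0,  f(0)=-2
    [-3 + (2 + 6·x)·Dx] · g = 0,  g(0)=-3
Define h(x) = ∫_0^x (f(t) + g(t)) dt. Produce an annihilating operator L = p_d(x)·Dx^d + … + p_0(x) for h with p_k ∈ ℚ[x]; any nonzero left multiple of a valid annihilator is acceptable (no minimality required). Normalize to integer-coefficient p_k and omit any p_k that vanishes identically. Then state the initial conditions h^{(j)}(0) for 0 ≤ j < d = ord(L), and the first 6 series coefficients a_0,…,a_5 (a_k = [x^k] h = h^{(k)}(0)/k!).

L = (-21 - 27·x)·Dx + (17 + 30·x + 81·x^2)·Dx^2 + (2 - 14·x - 42·x^2 + 54·x^3)·Dx^3  (order 3).
h: a_k = 0, -5, -13/4, 11/24, -113/64, 959/640, …
ICs: h(0) = 0, h′(0) = -5, h′′(0) = -13/2.

f: a_k = -2, -2, -2, -2, -2, -2, …
g: a_k = -3, -9/2, 27/8, -81/16, 1215/128, -5103/256, …
f+g: L₀ = lclm(L_f,L_g), ord ≤ 1+1.
∫: right-multiply L₀ by Dx.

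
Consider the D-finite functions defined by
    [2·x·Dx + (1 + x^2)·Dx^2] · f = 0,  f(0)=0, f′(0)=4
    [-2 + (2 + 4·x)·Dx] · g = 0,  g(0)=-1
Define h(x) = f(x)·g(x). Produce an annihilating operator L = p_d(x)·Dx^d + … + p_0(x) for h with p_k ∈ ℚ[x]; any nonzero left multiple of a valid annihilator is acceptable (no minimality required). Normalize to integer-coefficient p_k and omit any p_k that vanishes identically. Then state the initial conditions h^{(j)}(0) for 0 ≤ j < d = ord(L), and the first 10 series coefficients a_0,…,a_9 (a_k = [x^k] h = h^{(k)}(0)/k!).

L = (3 - 2·x - x^2) + (-2 - 2·x + 6·x^2 + 4·x^3)·Dx + (1 + 4·x + 5·x^2 + 4·x^3 + 4·x^4)·Dx^2  (order 2).
h: a_k = 0, -4, -4, 10/3, -2/3, 31/30, -109/30, 2263/420, -2903/420, 23035/2016, …
ICs: h(0) = 0, h′(0) = -4.

f: a_k = 0, 4, 0, -4/3, 0, 4/5, 0, -4/7, 0, 4/9, …
g: a_k = -1, -1, 1/2, -1/2, 5/8, -7/8, 21/16, -33/16, 429/128, -715/128, …
h₀=f·g: eliminate ⇒ L₀, order ≤ 2·1.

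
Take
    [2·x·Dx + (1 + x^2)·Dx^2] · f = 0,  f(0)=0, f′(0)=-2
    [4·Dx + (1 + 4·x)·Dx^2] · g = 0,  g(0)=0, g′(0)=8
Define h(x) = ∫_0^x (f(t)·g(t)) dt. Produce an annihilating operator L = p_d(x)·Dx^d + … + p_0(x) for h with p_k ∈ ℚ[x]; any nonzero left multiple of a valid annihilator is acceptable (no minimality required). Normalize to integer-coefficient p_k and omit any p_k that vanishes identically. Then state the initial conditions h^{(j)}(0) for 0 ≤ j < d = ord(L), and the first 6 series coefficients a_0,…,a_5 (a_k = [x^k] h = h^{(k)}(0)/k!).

L = (144 + 896·x + 560·x^2 + 2304·x^3 + 1920·x^4 + 3328·x^5 + 256·x^7)·Dx^2 + (132 + 304·x + 2252·x^2 + 4144·x^3 + 8896·x^4 + 5952·x^5 + 8960·x^6 + 192·x^7 + 896·x^8)·Dx^3 + (72 + 376·x + 912·x^2 + 2808·x^3 + 3720·x^4 + 6288·x^5 + 3072·x^6 + 4368·x^7 + 192·x^8 + 512·x^9)·Dx^4 + (5 + 48·x + 178·x^2 + 416·x^3 + 729·x^4 + 720·x^5 + 1008·x^6 + 384·x^7 + 516·x^8 + 32·x^9 + 64·x^10)·Dx^5  (order 5).
h: a_k = 0, 0, 0, -16/3, 8, -16, …
ICs: h(0) = 0, h′(0) = 0, h′′(0) = 0, h′′′(0) = -32, h′′′′(0) = 192.

f: a_k = 0, -2, 0, 2/3, 0, -2/5, …
g: a_k = 0, 8, -16, 128/3, -128, 2048/5, …
Sym-product of L_f,L_g gives L₀ (≤ ord 4).
Integrate: L := L₀·Dx.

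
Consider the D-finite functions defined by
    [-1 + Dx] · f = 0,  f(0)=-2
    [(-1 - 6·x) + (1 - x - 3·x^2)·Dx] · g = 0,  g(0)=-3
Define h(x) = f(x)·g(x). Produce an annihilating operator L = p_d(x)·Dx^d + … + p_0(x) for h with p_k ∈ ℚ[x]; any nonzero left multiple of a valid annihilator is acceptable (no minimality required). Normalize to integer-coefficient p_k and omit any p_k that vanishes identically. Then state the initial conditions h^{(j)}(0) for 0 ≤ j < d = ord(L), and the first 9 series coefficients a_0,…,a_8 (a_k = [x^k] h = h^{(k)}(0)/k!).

f: a_k = -2, -2, -1, -1/3, -1/12, -1/60, -1/360, -1/2520, -1/20160, …
g: a_k = -3, -3, -12, -21, -57, -120, -291, -651, -1524, …
Product ⇒ symmetric product L₀, ord ≤ 1.
L = (2 + 5·x - 3·x^2) + (-1 + x + 3·x^2)·Dx  (order 1).
h: a_k = 6, 12, 33, 70, 677/4, 3793/10, 106447/120, 850483/420, 6298165/1344, …
ICs: h(0) = 6.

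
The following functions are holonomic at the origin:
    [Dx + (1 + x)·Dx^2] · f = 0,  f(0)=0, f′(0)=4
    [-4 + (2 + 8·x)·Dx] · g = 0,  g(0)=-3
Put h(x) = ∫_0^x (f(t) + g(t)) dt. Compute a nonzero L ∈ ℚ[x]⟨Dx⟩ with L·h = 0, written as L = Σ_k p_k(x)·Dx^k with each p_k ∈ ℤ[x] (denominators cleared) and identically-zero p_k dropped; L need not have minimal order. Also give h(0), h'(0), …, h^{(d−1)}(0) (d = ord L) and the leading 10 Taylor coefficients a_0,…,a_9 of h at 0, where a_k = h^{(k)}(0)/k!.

f: a_k = 0, 4, -2, 4/3, -1, 4/5, -2/3, 4/7, -1/2, 4/9, …
g: a_k = -3, -6, 6, -12, 30, -84, 252, -792, 2574, -8580, …
Weyl lclm of L_f,L_g ⇒ L₀ (ord ≤ 3).
Integrate: L := L₀·Dx.
L = (-8 + 4·x)·Dx^2 + (-10 - 8·x + 20·x^2)·Dx^3 + (-1 - 3·x + 6·x^2 + 8·x^3)·Dx^4  (order 4).
h: a_k = 0, -3, -1, 4/3, -8/3, 29/5, -208/15, 754/21, -1385/14, 5147/18, …
ICs: h(0) = 0, h′(0) = -3, h′′(0) = -2, h′′′(0) = 8.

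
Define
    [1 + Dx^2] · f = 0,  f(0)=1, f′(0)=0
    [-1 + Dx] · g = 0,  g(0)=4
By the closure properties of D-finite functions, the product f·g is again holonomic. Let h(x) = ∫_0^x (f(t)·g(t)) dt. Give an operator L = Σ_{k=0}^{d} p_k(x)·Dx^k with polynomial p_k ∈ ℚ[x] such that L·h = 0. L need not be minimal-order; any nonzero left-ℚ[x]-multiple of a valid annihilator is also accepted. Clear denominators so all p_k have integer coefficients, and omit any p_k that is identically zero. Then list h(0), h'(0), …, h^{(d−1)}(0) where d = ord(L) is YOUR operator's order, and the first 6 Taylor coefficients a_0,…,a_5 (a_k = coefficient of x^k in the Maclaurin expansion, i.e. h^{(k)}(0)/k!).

L = 2·Dx - 2·Dx^2 + Dx^3  (order 3).
h: a_k = 0, 4, 2, 0, -1/3, -2/15, …
ICs: h(0) = 0, h′(0) = 4, h′′(0) = 4.

f: a_k = 1, 0, -1/2, 0, 1/24, 0, …
g: a_k = 4, 4, 2, 2/3, 1/6, 1/30, …
Sym-product of L_f,L_g gives L₀ (≤ ord 2).
∫: right-multiply L₀ by Dx.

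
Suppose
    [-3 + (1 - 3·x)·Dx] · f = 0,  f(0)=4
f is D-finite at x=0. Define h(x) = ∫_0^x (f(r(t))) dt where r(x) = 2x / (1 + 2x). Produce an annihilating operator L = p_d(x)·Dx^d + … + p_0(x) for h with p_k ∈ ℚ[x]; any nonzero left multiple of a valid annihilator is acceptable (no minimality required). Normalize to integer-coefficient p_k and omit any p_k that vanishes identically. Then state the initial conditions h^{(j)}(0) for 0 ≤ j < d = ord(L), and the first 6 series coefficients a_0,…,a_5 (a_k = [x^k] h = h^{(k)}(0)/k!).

L = 6·Dx + (-1 + 2·x + 8·x^2)·Dx^2  (order 2).
h: a_k = 0, 4, 12, 32, 96, 1536/5, …
ICs: h(0) = 0, h′(0) = 4.

f: a_k = 4, 12, 36, 108, 324, 972, …
h₀=f(r): pull back L_f along r ⇒ L₀.
∫: right-multiply L₀ by Dx.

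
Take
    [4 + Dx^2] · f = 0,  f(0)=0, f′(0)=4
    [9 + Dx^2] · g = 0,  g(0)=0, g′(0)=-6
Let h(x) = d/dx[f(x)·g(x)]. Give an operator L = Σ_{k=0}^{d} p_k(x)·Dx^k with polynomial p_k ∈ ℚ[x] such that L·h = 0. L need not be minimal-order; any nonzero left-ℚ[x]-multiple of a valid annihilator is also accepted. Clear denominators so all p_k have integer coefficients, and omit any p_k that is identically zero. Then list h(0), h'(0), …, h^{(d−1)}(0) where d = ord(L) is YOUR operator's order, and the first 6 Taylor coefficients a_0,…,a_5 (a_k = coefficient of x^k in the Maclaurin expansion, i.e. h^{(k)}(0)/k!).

L = 25 + 26·Dx^2 + Dx^4  (order 4).
h: a_k = 0, -48, 0, 208, 0, -1302/5, …
ICs: h(0) = 0, h′(0) = -48, h′′(0) = 0, h′′′(0) = 1248.

f: a_k = 0, 4, 0, -8/3, 0, 8/15, …
g: a_k = 0, -6, 0, 9, 0, -81/20, …
Product ⇒ symmetric product L₀, ord ≤ 4.
h=h₀': d/dx-closure on L₀ ⇒ L.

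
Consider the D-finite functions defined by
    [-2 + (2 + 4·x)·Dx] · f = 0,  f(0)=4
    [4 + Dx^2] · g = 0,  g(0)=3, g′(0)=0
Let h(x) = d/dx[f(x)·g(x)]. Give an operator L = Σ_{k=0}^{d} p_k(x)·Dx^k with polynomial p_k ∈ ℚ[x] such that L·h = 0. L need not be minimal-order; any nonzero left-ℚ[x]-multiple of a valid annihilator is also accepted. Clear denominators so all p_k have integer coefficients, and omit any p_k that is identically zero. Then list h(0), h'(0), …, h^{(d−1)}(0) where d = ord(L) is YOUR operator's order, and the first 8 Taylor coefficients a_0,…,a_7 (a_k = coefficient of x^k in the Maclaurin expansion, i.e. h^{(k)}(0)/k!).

f: a_k = 4, 4, -2, 2, -5/2, 7/2, -21/4, 33/4, …
g: a_k = 3, 0, -6, 0, 2, 0, -4/15, 0, …
f·g: L₀ = L_f ⊗_s L_g, ord ≤ 1·2.
h₀' ⇒ L via d/dx closure of L₀.
L = (53 + 288·x + 544·x^2 + 512·x^3 + 256·x^4) + (-2 - 36·x - 96·x^2 - 64·x^3)·Dx + (7 + 44·x + 108·x^2 + 128·x^3 + 64·x^4)·Dx^2  (order 2).
h: a_k = 12, -60, -54, 50, 65/2, -349/10, 2807/60, -44047/420, …
ICs: h(0) = 12, h′(0) = -60.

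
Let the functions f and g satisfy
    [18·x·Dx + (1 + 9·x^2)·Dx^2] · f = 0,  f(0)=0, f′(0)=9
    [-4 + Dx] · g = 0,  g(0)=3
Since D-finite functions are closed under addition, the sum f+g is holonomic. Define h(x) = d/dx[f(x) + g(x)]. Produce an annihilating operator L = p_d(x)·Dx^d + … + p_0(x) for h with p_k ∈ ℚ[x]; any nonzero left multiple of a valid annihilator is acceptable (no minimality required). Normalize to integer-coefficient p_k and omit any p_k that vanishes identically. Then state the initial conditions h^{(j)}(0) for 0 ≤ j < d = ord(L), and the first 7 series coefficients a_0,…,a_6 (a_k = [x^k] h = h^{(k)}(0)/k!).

L = (36 - 144·x - 972·x^2 - 1296·x^3) + (-17 + 99·x^2 - 648·x^4)·Dx + (2 + 9·x + 36·x^2 + 81·x^3 + 162·x^4)·Dx^2  (order 2).
h: a_k = 21, 48, 15, 128, 857, 512/5, -97391/15, …
ICs: h(0) = 21, h′(0) = 48.

f: a_k = 0, 9, 0, -27, 0, 729/5, 0, …
g: a_k = 3, 12, 24, 32, 32, 128/5, 256/15, …
Weyl lclm of L_f,L_g ⇒ L₀ (ord ≤ 3).
h₀' ⇒ L via d/dx closure of L₀.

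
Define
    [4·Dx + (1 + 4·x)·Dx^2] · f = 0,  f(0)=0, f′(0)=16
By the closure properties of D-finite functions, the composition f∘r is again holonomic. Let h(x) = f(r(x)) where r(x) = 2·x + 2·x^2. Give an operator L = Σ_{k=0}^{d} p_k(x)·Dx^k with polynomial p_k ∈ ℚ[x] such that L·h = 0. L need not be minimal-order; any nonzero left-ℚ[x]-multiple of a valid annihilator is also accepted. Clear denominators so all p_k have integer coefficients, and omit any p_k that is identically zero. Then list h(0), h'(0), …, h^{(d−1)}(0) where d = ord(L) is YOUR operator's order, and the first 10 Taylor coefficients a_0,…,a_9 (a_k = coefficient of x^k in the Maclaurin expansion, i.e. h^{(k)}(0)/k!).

f: a_k = 0, 16, -32, 256/3, -256, 4096/5, -8192/3, 65536/7, -32768, 1048576/9, …
Substitute x→r, Dx→(1/r')Dx; clear ⇒ L₀.
L = (6 + 16·x + 16·x^2)·Dx + (1 + 10·x + 24·x^2 + 16·x^3)·Dx^2  (order 2).
h: a_k = 0, 32, -96, 1280/3, -2176, 59392/5, -67584, 2768896/7, -2363392, 129105920/9, …
ICs: h(0) = 0, h′(0) = 32.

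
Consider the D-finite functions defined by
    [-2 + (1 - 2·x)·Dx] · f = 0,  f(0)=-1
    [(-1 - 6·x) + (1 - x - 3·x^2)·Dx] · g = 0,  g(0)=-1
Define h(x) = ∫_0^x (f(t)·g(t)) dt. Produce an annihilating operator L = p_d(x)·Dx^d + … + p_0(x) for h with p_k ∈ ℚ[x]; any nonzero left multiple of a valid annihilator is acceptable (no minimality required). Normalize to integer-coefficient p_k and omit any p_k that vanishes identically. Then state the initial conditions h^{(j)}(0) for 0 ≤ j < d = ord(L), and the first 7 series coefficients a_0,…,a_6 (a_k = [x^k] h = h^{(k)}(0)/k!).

L = (-3 - 2·x + 18·x^2)·Dx + (1 - 3·x - x^2 + 6·x^3)·Dx^2  (order 2).
h: a_k = 0, 1, 3/2, 10/3, 27/4, 73/5, 31, …
ICs: h(0) = 0, h′(0) = 1.

f: a_k = -1, -2, -4, -8, -16, -32, -64, …
g: a_k = -1, -1, -4, -7, -19, -40, -97, …
f·g: L₀ = L_f ⊗_s L_g, ord ≤ 1·1.
Integrate: L := L₀·Dx.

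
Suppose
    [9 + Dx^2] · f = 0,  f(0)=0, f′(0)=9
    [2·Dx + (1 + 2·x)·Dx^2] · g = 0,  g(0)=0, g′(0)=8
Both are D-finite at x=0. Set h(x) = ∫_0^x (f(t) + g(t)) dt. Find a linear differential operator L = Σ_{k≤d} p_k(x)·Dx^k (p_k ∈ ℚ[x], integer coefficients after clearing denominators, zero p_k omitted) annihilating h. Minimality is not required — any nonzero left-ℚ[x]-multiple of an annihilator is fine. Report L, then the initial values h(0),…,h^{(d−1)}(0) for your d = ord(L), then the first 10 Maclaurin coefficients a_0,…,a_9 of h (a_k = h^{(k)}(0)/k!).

L = (594 + 648·x + 648·x^2)·Dx^2 + (153 + 630·x + 972·x^2 + 648·x^3)·Dx^3 + (66 + 72·x + 72·x^2)·Dx^4 + (17 + 70·x + 108·x^2 + 72·x^3)·Dx^5  (order 5).
h: a_k = 0, 0, 17/2, -8/3, -17/24, -16/5, 1267/240, -128/21, 40231/4480, -128/9, …
ICs: h(0) = 0, h′(0) = 0, h′′(0) = 17, h′′′(0) = -16, h′′′′(0) = -17.

f: a_k = 0, 9, 0, -27/2, 0, 243/40, 0, -729/560, 0, 729/4480, …
g: a_k = 0, 8, -8, 32/3, -16, 128/5, -128/3, 512/7, -128, 2048/9, …
Sum ⇒ L₀ = lclm(L_f,L_g) in ℚ(x)⟨Dx⟩.
Integrate: L := L₀·Dx.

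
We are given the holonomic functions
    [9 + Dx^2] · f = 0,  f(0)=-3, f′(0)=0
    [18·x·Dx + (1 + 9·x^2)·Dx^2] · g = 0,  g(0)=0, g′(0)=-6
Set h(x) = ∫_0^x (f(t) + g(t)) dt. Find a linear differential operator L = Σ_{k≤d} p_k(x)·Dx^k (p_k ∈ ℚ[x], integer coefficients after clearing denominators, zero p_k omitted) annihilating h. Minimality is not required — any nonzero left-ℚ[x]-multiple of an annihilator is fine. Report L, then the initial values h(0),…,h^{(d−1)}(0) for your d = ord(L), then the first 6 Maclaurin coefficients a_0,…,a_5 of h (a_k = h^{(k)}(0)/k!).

f: a_k = -3, 0, 27/2, 0, -81/8, 0, …
g: a_k = 0, -6, 0, 18, 0, -486/5, …
Sum ⇒ L₀ = lclm(L_f,L_g) in ℚ(x)⟨Dx⟩.
Integrate: L := L₀·Dx.
L = (-1782·x + 20412·x^3 + 13122·x^5)·Dx^2 + (-9 + 567·x^2 + 6561·x^4 + 6561·x^6)·Dx^3 + (-198·x + 2268·x^3 + 1458·x^5)·Dx^4 + (-1 + 63·x^2 + 729·x^4 + 729·x^6)·Dx^5  (order 5).
h: a_k = 0, -3, -3, 9/2, 9/2, -81/40, …
ICs: h(0) = 0, h′(0) = -3, h′′(0) = -6, h′′′(0) = 27, h′′′′(0) = 108.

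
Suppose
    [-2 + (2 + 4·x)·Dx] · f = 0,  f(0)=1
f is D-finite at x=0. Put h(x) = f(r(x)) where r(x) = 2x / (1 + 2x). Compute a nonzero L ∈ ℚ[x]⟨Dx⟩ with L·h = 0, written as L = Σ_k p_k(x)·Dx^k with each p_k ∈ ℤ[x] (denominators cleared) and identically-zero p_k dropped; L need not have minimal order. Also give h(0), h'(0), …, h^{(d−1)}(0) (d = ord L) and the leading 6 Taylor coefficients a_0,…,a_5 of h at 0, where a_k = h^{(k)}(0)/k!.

L = -2 + (1 + 8·x + 12·x^2)·Dx  (order 1).
h: a_k = 1, 2, -6, 20, -74, 300, …
ICs: h(0) = 1.

f: a_k = 1, 1, -1/2, 1/2, -5/8, 7/8, …
h₀=f(r): pull back L_f along r ⇒ L₀.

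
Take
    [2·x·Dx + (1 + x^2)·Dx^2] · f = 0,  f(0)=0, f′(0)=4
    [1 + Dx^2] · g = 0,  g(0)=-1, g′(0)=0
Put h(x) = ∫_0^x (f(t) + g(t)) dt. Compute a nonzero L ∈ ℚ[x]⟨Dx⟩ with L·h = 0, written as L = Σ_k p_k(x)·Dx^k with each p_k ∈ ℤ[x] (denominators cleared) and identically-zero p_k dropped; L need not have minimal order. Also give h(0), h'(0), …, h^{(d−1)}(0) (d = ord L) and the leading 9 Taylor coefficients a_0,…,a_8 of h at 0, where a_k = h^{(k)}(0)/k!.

L = (-22·x + 28·x^3 + 2·x^5)·Dx^2 + (-1 + 7·x^2 + 9·x^4 + x^6)·Dx^3 + (-22·x + 28·x^3 + 2·x^5)·Dx^4 + (-1 + 7·x^2 + 9·x^4 + x^6)·Dx^5  (order 5).
h: a_k = 0, -1, 2, 1/6, -1/3, -1/120, 2/15, 1/5040, -1/14, …
ICs: h(0) = 0, h′(0) = -1, h′′(0) = 4, h′′′(0) = 1, h′′′′(0) = -8.

f: a_k = 0, 4, 0, -4/3, 0, 4/5, 0, -4/7, 0, …
g: a_k = -1, 0, 1/2, 0, -1/24, 0, 1/720, 0, -1/40320, …
h₀=f+g: left-lcm gives L₀, ord ≤ 4.
h=∫h₀ ⇒ L = L₀·Dx.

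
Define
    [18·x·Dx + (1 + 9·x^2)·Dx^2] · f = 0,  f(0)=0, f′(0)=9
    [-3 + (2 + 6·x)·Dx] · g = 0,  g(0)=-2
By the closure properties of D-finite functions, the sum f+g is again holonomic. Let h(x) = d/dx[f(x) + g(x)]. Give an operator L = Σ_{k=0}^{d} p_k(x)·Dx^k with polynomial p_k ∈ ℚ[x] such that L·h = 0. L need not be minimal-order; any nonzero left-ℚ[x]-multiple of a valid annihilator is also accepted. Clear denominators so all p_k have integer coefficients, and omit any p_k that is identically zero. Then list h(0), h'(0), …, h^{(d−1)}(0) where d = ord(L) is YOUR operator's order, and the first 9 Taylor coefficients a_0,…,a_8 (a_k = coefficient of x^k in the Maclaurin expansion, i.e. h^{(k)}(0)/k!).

f: a_k = 0, 9, 0, -27, 0, 729/5, 0, -6561/7, 0, …
g: a_k = -2, -3, 9/4, -27/8, 405/64, -1701/128, 15309/512, -72171/1024, 2814669/16384, …
f+g: L₀ = lclm(L_f,L_g), ord ≤ 2+1.
h=h₀': d/dx-closure on L₀ ⇒ L.
L = (-36 - 270·x + 972·x^2 + 1458·x^3) + (-33 - 144·x + 270·x^2 + 3888·x^3 + 5103·x^4)·Dx + (-2 + 18·x + 108·x^2 + 324·x^3 + 1134·x^4 + 1458·x^5)·Dx^2  (order 2).
h: a_k = 6, 9/2, -729/8, 405/16, 84807/128, 45927/256, -7223661/1024, 2814669/2048, 1808257527/32768, …
ICs: h(0) = 6, h′(0) = 9/2.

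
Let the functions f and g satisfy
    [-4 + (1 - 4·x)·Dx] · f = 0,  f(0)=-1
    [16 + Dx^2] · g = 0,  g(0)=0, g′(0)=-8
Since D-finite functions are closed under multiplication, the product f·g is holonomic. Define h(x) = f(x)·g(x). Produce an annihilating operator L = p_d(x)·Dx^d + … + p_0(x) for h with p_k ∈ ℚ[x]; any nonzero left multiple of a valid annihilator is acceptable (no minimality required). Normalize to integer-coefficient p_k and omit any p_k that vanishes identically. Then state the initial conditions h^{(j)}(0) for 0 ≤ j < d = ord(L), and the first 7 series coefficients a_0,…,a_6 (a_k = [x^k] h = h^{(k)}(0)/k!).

f: a_k = -1, -4, -16, -64, -256, -1024, -4096, …
g: a_k = 0, -8, 0, 64/3, 0, -256/15, 0, …
Product ⇒ symmetric product L₀, ord ≤ 2.
L = (-16 + 64·x) + 8·Dx + (-1 + 4·x)·Dx^2  (order 2).
h: a_k = 0, 8, 32, 320/3, 1280/3, 25856/15, 103424/15, …
ICs: h(0) = 0, h′(0) = 8.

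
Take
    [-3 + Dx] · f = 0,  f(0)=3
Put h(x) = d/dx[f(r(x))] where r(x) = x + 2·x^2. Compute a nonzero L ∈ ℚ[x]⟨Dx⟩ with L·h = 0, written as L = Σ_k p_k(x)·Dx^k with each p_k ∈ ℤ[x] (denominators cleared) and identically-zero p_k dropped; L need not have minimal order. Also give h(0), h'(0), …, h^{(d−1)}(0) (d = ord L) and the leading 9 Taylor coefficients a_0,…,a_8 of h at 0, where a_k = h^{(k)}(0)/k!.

f: a_k = 3, 9, 27/2, 27/2, 81/8, 243/40, 243/80, 729/560, 2187/4480, …
Change of var in L_f (x↦r) gives L₀.
Differentiate: ansatz ord ≤ ord L₀ ⇒ L.
L = (7 + 24·x + 48·x^2) + (-1 - 4·x)·Dx  (order 1).
h: a_k = 9, 63, 405/2, 1161/2, 9963/8, 99549/40, 338661/80, 760671/112, 6274503/640, …
ICs: h(0) = 9.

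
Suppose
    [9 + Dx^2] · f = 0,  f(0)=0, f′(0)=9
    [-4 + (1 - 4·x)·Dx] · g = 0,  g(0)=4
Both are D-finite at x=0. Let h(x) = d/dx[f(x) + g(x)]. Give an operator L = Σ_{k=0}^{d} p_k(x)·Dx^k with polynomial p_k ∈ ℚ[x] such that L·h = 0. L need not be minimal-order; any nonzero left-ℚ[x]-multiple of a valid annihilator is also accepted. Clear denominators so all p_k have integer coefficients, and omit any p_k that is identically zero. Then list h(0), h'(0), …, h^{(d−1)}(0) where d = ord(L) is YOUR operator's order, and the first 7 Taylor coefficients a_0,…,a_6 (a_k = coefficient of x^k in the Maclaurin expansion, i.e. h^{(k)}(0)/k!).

f: a_k = 0, 9, 0, -27/2, 0, 243/40, 0, …
g: a_k = 4, 16, 64, 256, 1024, 4096, 16384, …
L₀ := lclm(L_f,L_g); ord L₀ ≤ 2+1.
Differentiate: ansatz ord ≤ ord L₀ ⇒ L.
L = (4824 - 1728·x + 3456·x^2) + (-315 + 1476·x - 1296·x^2 + 1728·x^3)·Dx + (536 - 192·x + 384·x^2)·Dx^2 + (-35 + 164·x - 144·x^2 + 192·x^3)·Dx^3  (order 3).
h: a_k = 25, 128, 1455/2, 4096, 164083/8, 98304, 36699431/80, …
ICs: h(0) = 25, h′(0) = 128, h′′(0) = 1455.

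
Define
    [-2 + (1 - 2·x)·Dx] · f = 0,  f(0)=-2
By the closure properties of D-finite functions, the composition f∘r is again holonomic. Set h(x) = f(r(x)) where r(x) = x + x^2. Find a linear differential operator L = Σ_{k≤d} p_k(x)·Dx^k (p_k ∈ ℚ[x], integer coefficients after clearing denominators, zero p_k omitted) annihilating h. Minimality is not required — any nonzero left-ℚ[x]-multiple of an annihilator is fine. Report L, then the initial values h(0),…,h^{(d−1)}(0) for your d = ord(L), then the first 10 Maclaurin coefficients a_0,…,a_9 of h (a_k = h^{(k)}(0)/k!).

L = (2 + 4·x) + (-1 + 2·x + 2·x^2)·Dx  (order 1).
h: a_k = -2, -4, -12, -32, -88, -240, -656, -1792, -4896, -13376, …
ICs: h(0) = -2.

f: a_k = -2, -4, -8, -16, -32, -64, -128, -256, -512, -1024, …
h₀=f(r): pull back L_f along r ⇒ L₀.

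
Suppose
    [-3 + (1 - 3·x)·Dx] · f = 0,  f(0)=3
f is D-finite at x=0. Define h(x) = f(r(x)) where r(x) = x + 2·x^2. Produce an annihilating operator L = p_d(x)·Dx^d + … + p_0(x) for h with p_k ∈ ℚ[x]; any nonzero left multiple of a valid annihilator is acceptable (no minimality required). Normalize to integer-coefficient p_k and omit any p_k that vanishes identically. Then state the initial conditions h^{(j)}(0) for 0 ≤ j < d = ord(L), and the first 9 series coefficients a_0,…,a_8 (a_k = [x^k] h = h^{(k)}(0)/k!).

L = (3 + 12·x) + (-1 + 3·x + 6·x^2)·Dx  (order 1).
h: a_k = 3, 9, 45, 189, 837, 3645, 15957, 69741, 304965, …
ICs: h(0) = 3.

f: a_k = 3, 9, 27, 81, 243, 729, 2187, 6561, 19683, …
L₀ from L_f via x↦r, Dx↦r'^{-1}Dx.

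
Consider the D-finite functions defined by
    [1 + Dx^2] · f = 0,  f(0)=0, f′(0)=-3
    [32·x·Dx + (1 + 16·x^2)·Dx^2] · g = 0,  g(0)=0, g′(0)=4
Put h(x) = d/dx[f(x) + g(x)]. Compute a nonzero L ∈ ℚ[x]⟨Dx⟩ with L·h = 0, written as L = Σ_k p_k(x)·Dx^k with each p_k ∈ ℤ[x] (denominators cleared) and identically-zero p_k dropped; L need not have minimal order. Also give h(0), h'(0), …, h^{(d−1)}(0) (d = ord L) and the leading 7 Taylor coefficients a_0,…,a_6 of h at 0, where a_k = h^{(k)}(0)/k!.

f: a_k = 0, -3, 0, 1/2, 0, -1/40, 0, …
g: a_k = 0, 4, 0, -64/3, 0, 1024/5, 0, …
h₀=f+g: left-lcm gives L₀, ord ≤ 4.
h=h₀': d/dx-closure on L₀ ⇒ L.
L = (-6112·x + 99328·x^3 + 8192·x^5) + (-31 + 1072·x^2 + 25344·x^4 + 4096·x^6)·Dx + (-6112·x + 99328·x^3 + 8192·x^5)·Dx^2 + (-31 + 1072·x^2 + 25344·x^4 + 4096·x^6)·Dx^3  (order 3).
h: a_k = 1, 0, -125/2, 0, 8191/8, 0, -3932159/240, …
ICs: h(0) = 1, h′(0) = 0, h′′(0) = -125.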